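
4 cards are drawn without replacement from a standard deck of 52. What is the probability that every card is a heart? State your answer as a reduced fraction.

11/4165

There are C(52,4) = 270725 possible 4-card hands.
Hands that are all hearts: C(13,4) = 715.
Probability = 715/270725 = 11/4165.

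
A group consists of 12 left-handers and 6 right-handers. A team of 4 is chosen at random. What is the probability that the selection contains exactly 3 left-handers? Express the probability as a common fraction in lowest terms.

22/51

There are C(18,4) = 3060 ways to choose 4 from 18.
Selections with exactly 3 left-handers: choose 3 of the 12 left-handers and 1 of the 6 right-handers, C(12,3)·C(6,1) = 220·6 = 1320.
Probability = 1320/3060 = 22/51.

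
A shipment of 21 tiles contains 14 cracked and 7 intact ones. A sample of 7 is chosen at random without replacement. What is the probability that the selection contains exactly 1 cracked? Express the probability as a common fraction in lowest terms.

49/58140

There are C(21,7) = 116280 ways to choose 7 from 21.
Selections with exactly 1 cracked: choose 1 of the 14 cracked and 6 of the 7 intact, C(14,1)·C(7,6) = 14·7 = 98.
Probability = 98/116280 = 49/58140.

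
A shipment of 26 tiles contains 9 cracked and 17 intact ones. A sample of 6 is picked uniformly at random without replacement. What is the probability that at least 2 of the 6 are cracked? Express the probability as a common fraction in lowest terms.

There are C(26,6) = 230230 ways to choose the 6.
Count the complement (fewer than 2 cracked): C(9,0)·C(17,6) + C(9,1)·C(17,5) = 12376 + 55692 = 68068.
Probability = 1 − 68068/230230 = 162162/230230 = 81/115.

81/115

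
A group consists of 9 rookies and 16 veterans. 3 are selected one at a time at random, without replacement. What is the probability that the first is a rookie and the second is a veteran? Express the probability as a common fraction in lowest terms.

Multiply the conditional probabilities at each draw: 9/25 · 16/24 = 144/600 = 6/25.

6/25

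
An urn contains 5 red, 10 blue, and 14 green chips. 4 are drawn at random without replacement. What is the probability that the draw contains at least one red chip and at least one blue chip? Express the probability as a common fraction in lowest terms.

There are C(29,4) = 23751 possible draws.
By inclusion-exclusion on the complements, draws missing all red or all blue: C(24,4) + C(19,4) − C(14,4) = 10626 + 3876 − 1001 = 13501.
So draws with at least one of each: 23751 − 13501 = 10250, probability 10250/23751.

10250/23751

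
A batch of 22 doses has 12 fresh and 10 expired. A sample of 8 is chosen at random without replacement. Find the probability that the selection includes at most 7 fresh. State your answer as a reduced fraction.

645/646

Total selections: C(22,8) = 319770.
The complement is exactly 8 fresh: C(12,8)·C(10,0) = 495.
Probability = 1 − 495/319770 = 319275/319770 = 645/646.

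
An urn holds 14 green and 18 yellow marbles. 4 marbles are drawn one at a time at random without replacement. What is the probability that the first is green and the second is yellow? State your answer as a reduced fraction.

63/248

Multiply the conditional probabilities at each draw: 14/32 · 18/31 = 252/992 = 63/248.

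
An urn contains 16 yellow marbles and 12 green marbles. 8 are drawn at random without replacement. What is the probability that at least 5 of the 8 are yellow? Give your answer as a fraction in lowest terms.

182/345

There are C(28,8) = 3108105 ways to choose the 8.
Favorable selections (at least 5 yellow): C(16,5)·C(12,3) + C(16,6)·C(12,2) + C(16,7)·C(12,1) + C(16,8)·C(12,0) = 960960 + 528528 + 137280 + 12870 = 1639638.
Probability = 1639638/3108105 = 182/345.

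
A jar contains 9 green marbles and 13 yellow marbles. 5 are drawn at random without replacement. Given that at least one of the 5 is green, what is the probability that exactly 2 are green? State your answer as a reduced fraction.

104/253

Work in counts. Selections with at least one green: C(22,5) − C(13,5) = 26334 − 1287 = 25047.
Of those, selections where exactly 2 are green: C(9,2)·C(13,3) = 36·286 = 10296.
Conditional probability = 10296/25047 = 104/253.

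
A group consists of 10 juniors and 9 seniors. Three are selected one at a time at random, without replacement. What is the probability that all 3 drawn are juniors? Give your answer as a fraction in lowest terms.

40/323

Multiply the conditional probabilities at each draw: 10/19 · 9/18 · 8/17 = 720/5814 = 40/323.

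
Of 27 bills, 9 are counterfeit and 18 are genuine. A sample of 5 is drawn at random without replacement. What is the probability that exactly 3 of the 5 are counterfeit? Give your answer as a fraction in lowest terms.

Total number of selections: C(27,5) = 80730.
Selections with exactly 3 counterfeit: choose 3 of the 9 counterfeit and 2 of the 18 genuine, C(9,3)·C(18,2) = 84·153 = 12852.
Probability = 12852/80730 = 238/1495.

238/1495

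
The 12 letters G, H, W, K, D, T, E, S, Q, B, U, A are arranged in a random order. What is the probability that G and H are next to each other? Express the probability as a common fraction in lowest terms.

1/6

There are 12! = 479001600 arrangements.
Treat G and H as a block: 11! arrangements of the blocks × 2 orders within the block = 2·39916800 = 79833600.
Probability = 79833600/479001600 = 1/6.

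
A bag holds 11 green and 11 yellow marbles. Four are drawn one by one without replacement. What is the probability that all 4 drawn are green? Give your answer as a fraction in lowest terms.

Multiply the conditional probabilities at each draw: 11/22 · 10/21 · 9/20 · 8/19 = 7920/175560 = 6/133.

6/133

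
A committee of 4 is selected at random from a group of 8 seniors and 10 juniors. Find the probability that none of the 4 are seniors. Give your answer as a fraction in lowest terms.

7/102

There are C(18,4) = 3060 possible selections.
Selections with no seniors (all juniors): C(10,4) = 210.
Probability = 210/3060 = 7/102.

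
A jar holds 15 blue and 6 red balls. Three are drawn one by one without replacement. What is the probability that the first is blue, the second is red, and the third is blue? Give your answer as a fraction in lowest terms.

3/19

Multiply the conditional probabilities at each draw: 15/21 · 6/20 · 14/19 = 1260/7980 = 3/19.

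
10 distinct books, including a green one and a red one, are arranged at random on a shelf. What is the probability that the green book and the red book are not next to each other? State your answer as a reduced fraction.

There are 10! = 3628800 arrangements.
Arrangements with the green book and the red book adjacent: 2·9! = 725760.
So not adjacent: 3628800 − 725760 = 2903040, probability 2903040/3628800 = 4/5.

4/5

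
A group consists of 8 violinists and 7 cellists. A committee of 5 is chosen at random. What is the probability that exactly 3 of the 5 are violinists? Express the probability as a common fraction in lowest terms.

The sample space is all 5-subsets of the 15: C(15,5) = 3003.
Selections with exactly 3 violinists: choose 3 of the 8 violinists and 2 of the 7 cellists, C(8,3)·C(7,2) = 56·21 = 1176.
Probability = 1176/3003 = 56/143.

56/143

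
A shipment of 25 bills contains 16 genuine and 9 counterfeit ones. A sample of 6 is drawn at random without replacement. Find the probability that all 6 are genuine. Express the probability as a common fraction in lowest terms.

There are C(25,6) = 177100 possible selections.
Selections with all genuine: C(16,6) = 8008.
Probability = 8008/177100 = 26/575.

26/575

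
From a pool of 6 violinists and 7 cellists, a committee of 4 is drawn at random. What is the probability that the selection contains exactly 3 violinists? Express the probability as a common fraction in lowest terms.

28/143

The sample space is all 4-subsets of the 13: C(13,4) = 715.
Selections with exactly 3 violinists: choose 3 of the 6 violinists and 1 of the 7 cellists, C(6,3)·C(7,1) = 20·7 = 140.
Probability = 140/715 = 28/143.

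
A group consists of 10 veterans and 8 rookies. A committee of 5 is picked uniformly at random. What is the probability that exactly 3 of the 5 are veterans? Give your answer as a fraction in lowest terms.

Total number of selections: C(18,5) = 8568.
Selections with exactly 3 veterans: choose 3 of the 10 veterans and 2 of the 8 rookies, C(10,3)·C(8,2) = 120·28 = 3360.
Probability = 3360/8568 = 20/51.

20/51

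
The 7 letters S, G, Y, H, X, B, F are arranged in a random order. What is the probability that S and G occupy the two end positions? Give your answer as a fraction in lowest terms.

1/21

There are 7! = 5040 arrangements.
Place S and G at the ends in 2 ways, arrange the remaining 5 in 5! = 120 ways: 2·120 = 240.
Probability = 240/5040 = 1/21.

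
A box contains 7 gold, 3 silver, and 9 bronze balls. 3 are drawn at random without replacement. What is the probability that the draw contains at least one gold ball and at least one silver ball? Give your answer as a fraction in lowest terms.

91/323

There are C(19,3) = 969 possible draws.
By inclusion-exclusion on the complements, draws missing all gold or all silver: C(12,3) + C(16,3) − C(9,3) = 220 + 560 − 84 = 696.
So draws with at least one of each: 969 − 696 = 273, probability 273/969 = 91/323.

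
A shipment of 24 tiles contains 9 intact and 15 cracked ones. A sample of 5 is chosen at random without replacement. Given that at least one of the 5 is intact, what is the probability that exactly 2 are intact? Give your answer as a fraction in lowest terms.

Work in counts. Selections with at least one intact: C(24,5) − C(15,5) = 42504 − 3003 = 39501.
Of those, selections where exactly 2 are intact: C(9,2)·C(15,3) = 36·455 = 16380.
Conditional probability = 16380/39501 = 260/627.

260/627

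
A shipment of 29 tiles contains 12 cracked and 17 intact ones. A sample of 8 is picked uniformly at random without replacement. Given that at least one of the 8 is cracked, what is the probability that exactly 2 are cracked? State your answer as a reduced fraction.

Work in counts. Selections with at least one cracked: C(29,8) − C(17,8) = 4292145 − 24310 = 4267835.
Of those, selections where exactly 2 are cracked: C(12,2)·C(17,6) = 66·12376 = 816816.
Conditional probability = 816816/4267835 = 5712/29845.

5712/29845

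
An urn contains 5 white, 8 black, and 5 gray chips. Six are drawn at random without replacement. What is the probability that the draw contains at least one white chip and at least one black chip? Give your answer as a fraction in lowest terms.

2773/3094

There are C(18,6) = 18564 possible draws.
By inclusion-exclusion on the complements, draws missing all white or all black: C(13,6) + C(10,6) − C(5,6) = 1716 + 210 − 0 = 1926.
So draws with at least one of each: 18564 − 1926 = 16638, probability 16638/18564 = 2773/3094.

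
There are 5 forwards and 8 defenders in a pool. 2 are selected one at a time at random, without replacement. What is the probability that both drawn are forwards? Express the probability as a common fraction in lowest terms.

5/39

Multiply the conditional probabilities at each draw: 5/13 · 4/12 = 20/156 = 5/39.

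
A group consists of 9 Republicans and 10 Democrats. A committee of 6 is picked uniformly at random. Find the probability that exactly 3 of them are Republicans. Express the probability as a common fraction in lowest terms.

120/323

Total number of selections: C(19,6) = 27132.
Selections with exactly 3 Republicans: choose 3 of the 9 Republicans and 3 of the 10 Democrats, C(9,3)·C(10,3) = 84·120 = 10080.
Probability = 10080/27132 = 120/323.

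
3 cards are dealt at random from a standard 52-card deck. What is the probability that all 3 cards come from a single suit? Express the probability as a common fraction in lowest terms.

There are C(52,3) = 22100 possible 3-card hands.
Hands of one suit: 4 suits × C(13,3) = 4·286 = 1144.
Probability = 1144/22100 = 22/425.

22/425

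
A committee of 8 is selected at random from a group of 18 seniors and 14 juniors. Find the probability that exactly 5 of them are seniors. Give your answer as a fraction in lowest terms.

There are C(32,8) = 10518300 ways to choose 8 from 32.
Selections with exactly 5 seniors: choose 5 of the 18 seniors and 3 of the 14 juniors, C(18,5)·C(14,3) = 8568·364 = 3118752.
Probability = 3118752/10518300 = 6664/22475.

6664/22475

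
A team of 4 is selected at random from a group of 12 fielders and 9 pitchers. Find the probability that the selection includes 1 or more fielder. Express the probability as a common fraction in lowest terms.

There are C(21,4) = 5985 ways to choose the 4.
The complement is all 4 are pitchers: C(9,4) = 126.
Probability = 1 − 126/5985 = 5859/5985 = 93/95.

93/95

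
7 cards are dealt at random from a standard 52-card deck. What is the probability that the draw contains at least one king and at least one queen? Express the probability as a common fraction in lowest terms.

There are C(52,7) = 133784560 possible draws.
By inclusion-exclusion on the complements, draws missing all kings or all queens: C(48,7) + C(48,7) − C(44,7) = 73629072 + 73629072 − 38320568 = 108937576.
So draws with at least one of each: 133784560 − 108937576 = 24846984, probability 24846984/133784560 = 3105873/16723070.

3105873/16723070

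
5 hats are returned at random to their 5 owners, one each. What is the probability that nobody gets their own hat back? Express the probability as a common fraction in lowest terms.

There are 5! = 120 assignments.
By inclusion-exclusion, assignments with no fixed points: C(5,0)·5! − C(5,1)·4! + C(5,2)·3! − C(5,3)·2! + C(5,4)·1! − C(5,5)·0! = 44.
Probability = 44/120 = 11/30.

11/30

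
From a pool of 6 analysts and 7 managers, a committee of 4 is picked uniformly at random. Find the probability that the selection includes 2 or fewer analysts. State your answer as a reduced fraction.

Total selections: C(13,4) = 715.
Favorable selections (2 or fewer analysts): C(6,0)·C(7,4) + C(6,1)·C(7,3) + C(6,2)·C(7,2) = 35 + 210 + 315 = 560.
Probability = 560/715 = 112/143.

112/143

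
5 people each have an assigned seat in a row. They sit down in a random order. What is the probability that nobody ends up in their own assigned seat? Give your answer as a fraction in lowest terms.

There are 5! = 120 seatings.
By inclusion-exclusion, seatings with no fixed points: C(5,0)·5! − C(5,1)·4! + C(5,2)·3! − C(5,3)·2! + C(5,4)·1! − C(5,5)·0! = 44.
Probability = 44/120 = 11/30.

11/30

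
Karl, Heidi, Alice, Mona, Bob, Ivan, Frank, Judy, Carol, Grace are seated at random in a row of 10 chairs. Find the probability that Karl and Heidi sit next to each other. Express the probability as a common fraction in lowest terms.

1/5

There are 10! = 3628800 arrangements.
Treat Karl and Heidi as a block: 9! arrangements of the blocks × 2 orders within the block = 2·362880 = 725760.
Probability = 725760/3628800 = 1/5.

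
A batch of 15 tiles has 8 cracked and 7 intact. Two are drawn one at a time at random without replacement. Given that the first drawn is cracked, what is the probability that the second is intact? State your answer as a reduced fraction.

1/2

After removing one cracked, 14 remain: 7 cracked and 7 intact.
So the probability the next is intact is 7/14 = 1/2.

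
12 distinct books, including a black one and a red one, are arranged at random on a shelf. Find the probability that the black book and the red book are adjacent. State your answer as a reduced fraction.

1/6

There are 12! = 479001600 arrangements.
Treat the black book and the red book as a block: 11! arrangements of the blocks × 2 orders within the block = 2·39916800 = 79833600.
Probability = 79833600/479001600 = 1/6.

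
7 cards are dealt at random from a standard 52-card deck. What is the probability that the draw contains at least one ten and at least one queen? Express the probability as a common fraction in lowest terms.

There are C(52,7) = 133784560 possible draws.
By inclusion-exclusion on the complements, draws missing all tens or all queens: C(48,7) + C(48,7) − C(44,7) = 73629072 + 73629072 − 38320568 = 108937576.
So draws with at least one of each: 133784560 − 108937576 = 24846984, probability 24846984/133784560 = 3105873/16723070.

3105873/16723070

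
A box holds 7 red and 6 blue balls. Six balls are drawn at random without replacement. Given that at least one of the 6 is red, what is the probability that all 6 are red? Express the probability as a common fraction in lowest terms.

Work in counts. Selections with at least one red: C(13,6) − C(6,6) = 1716 − 1 = 1715.
Of those, selections where all 6 are red: C(7,6) = 7.
Conditional probability = 7/1715 = 1/245.

1/245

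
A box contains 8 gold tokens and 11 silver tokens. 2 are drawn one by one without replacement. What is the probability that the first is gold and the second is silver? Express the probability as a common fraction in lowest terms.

Multiply the conditional probabilities at each draw: 8/19 · 11/18 = 88/342 = 44/171.

44/171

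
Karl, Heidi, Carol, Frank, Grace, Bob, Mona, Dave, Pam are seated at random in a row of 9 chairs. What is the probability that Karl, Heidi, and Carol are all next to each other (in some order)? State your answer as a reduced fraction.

There are 9! = 362880 arrangements.
Treat the three as one block: 7! placements × 3! orders within the block = 5040·6 = 30240.
Probability = 30240/362880 = 1/12.

1/12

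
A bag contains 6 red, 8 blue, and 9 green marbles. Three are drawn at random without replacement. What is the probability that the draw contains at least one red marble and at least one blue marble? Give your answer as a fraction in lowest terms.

There are C(23,3) = 1771 possible draws.
By inclusion-exclusion on the complements, draws missing all red or all blue: C(17,3) + C(15,3) − C(9,3) = 680 + 455 − 84 = 1051.
So draws with at least one of each: 1771 − 1051 = 720, probability 720/1771.

720/1771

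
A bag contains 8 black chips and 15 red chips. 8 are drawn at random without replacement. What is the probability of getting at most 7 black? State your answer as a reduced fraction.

Total selections: C(23,8) = 490314.
The complement is exactly 8 black: C(8,8)·C(15,0) = 1.
Probability = 1 − 1/490314 = 490313/490314.

490313/490314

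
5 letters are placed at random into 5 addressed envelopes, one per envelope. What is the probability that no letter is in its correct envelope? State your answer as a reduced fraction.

There are 5! = 120 assignments.
By inclusion-exclusion, assignments with no fixed points: C(5,0)·5! − C(5,1)·4! + C(5,2)·3! − C(5,3)·2! + C(5,4)·1! − C(5,5)·0! = 44.
Probability = 44/120 = 11/30.

11/30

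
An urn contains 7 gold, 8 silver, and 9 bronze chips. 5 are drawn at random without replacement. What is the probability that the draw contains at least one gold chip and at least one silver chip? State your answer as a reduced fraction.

There are C(24,5) = 42504 possible draws.
By inclusion-exclusion on the complements, draws missing all gold or all silver: C(17,5) + C(16,5) − C(9,5) = 6188 + 4368 − 126 = 10430.
So draws with at least one of each: 42504 − 10430 = 32074, probability 32074/42504 = 2291/3036.

2291/3036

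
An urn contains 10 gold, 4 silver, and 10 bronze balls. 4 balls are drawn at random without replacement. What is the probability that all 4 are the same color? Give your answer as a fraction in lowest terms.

421/10626

There are C(24,4) = 10626 ways to draw 4 balls.
All same color: C(10,4) + C(4,4) + C(10,4) = 210 + 1 + 210 = 421.
Probability = 421/10626.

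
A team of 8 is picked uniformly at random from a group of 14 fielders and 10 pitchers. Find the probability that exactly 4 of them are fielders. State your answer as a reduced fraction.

6370/22287

There are C(24,8) = 735471 ways to choose 8 from 24.
Selections with exactly 4 fielders: choose 4 of the 14 fielders and 4 of the 10 pitchers, C(14,4)·C(10,4) = 1001·210 = 210210.
Probability = 210210/735471 = 6370/22287.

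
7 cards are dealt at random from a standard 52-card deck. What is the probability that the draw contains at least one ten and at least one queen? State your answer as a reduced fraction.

3105873/16723070

There are C(52,7) = 133784560 possible draws.
By inclusion-exclusion on the complements, draws missing all tens or all queens: C(48,7) + C(48,7) − C(44,7) = 73629072 + 73629072 − 38320568 = 108937576.
So draws with at least one of each: 133784560 − 108937576 = 24846984, probability 24846984/133784560 = 3105873/16723070.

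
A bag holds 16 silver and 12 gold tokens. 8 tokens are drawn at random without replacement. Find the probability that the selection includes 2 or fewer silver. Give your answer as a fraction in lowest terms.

Total selections: C(28,8) = 3108105.
Favorable selections (2 or fewer silver): C(16,0)·C(12,8) + C(16,1)·C(12,7) + C(16,2)·C(12,6) = 495 + 12672 + 110880 = 124047.
Probability = 124047/3108105 = 179/4485.

179/4485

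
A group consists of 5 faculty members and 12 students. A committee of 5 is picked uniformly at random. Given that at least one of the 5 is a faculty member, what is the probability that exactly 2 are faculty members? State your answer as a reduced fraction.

550/1349

Work in counts. Selections with at least one faculty member: C(17,5) − C(12,5) = 6188 − 792 = 5396.
Of those, selections where exactly 2 are faculty members: C(5,2)·C(12,3) = 10·220 = 2200.
Conditional probability = 2200/5396 = 550/1349.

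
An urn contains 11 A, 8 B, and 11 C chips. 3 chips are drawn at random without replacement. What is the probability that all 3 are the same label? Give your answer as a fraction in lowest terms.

There are C(30,3) = 4060 ways to draw 3 chips.
All same label: C(11,3) + C(8,3) + C(11,3) = 165 + 56 + 165 = 386.
Probability = 386/4060 = 193/2030.

193/2030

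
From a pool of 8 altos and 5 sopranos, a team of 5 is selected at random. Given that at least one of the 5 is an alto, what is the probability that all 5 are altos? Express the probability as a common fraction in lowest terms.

28/643

Work in counts. Selections with at least one alto: C(13,5) − C(5,5) = 1287 − 1 = 1286.
Of those, selections where all 5 are altos: C(8,5) = 56.
Conditional probability = 56/1286 = 28/643.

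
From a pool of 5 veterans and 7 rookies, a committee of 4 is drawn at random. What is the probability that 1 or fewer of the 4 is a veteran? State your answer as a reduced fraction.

There are C(12,4) = 495 ways to choose the 4.
Favorable selections (1 or fewer veteran): C(5,0)·C(7,4) + C(5,1)·C(7,3) = 35 + 175 = 210.
Probability = 210/495 = 14/33.

14/33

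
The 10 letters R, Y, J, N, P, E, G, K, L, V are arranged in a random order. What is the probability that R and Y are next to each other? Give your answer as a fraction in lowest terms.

There are 10! = 3628800 arrangements.
Treat R and Y as a block: 9! arrangements of the blocks × 2 orders within the block = 2·362880 = 725760.
Probability = 725760/3628800 = 1/5.

1/5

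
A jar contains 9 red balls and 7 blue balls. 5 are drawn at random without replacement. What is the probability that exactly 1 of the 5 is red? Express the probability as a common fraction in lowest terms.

15/208

Total number of selections: C(16,5) = 4368.
Selections with exactly 1 red: choose 1 of the 9 red and 4 of the 7 blue, C(9,1)·C(7,4) = 9·35 = 315.
Probability = 315/4368 = 15/208.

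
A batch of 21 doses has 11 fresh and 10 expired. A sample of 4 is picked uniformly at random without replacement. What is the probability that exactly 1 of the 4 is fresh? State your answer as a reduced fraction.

88/399

The sample space is all 4-subsets of the 21: C(21,4) = 5985.
Selections with exactly 1 fresh: choose 1 of the 11 fresh and 3 of the 10 expired, C(11,1)·C(10,3) = 11·120 = 1320.
Probability = 1320/5985 = 88/399.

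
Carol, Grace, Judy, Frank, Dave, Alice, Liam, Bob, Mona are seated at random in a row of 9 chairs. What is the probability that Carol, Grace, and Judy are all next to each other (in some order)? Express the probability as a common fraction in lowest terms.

There are 9! = 362880 arrangements.
Treat the three as one block: 7! placements × 3! orders within the block = 5040·6 = 30240.
Probability = 30240/362880 = 1/12.

1/12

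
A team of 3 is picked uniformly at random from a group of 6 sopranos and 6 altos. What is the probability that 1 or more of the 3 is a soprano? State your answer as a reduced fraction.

There are C(12,3) = 220 ways to choose the 3.
The complement is all 3 are altos: C(6,3) = 20.
Probability = 1 − 20/220 = 200/220 = 10/11.

10/11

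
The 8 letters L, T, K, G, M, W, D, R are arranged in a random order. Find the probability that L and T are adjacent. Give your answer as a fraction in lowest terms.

1/4

There are 8! = 40320 arrangements.
Treat L and T as a block: 7! arrangements of the blocks × 2 orders within the block = 2·5040 = 10080.
Probability = 10080/40320 = 1/4.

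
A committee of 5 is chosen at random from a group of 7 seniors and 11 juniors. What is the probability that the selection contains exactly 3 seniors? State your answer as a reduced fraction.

Total number of selections: C(18,5) = 8568.
Selections with exactly 3 seniors: choose 3 of the 7 seniors and 2 of the 11 juniors, C(7,3)·C(11,2) = 35·55 = 1925.
Probability = 1925/8568 = 275/1224.

275/1224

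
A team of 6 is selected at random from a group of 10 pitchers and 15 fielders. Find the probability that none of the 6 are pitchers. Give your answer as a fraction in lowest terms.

There are C(25,6) = 177100 possible selections.
Selections with no pitchers (all fielders): C(15,6) = 5005.
Probability = 5005/177100 = 13/460.

13/460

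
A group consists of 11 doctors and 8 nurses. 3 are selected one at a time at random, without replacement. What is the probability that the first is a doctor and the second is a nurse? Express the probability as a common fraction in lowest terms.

Multiply the conditional probabilities at each draw: 11/19 · 8/18 = 88/342 = 44/171.

44/171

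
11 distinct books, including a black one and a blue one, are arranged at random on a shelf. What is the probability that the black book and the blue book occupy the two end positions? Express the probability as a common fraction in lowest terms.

1/55

There are 11! = 39916800 arrangements.
Place the black book and the blue book at the ends in 2 ways, arrange the remaining 9 in 9! = 362880 ways: 2·362880 = 725760.
Probability = 725760/39916800 = 1/55.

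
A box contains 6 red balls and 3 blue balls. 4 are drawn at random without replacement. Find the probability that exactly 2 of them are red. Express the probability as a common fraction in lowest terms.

5/14

There are C(9,4) = 126 ways to choose 4 from 9.
Selections with exactly 2 red: choose 2 of the 6 red and 2 of the 3 blue, C(6,2)·C(3,2) = 15·3 = 45.
Probability = 45/126 = 5/14.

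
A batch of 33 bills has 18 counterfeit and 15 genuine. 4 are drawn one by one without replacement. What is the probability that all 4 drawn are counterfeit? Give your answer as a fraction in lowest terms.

51/682

Multiply the conditional probabilities at each draw: 18/33 · 17/32 · 16/31 · 15/30 = 73440/982080 = 51/682.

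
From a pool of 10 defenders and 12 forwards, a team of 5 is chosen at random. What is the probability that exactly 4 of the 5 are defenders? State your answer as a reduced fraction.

Total number of selections: C(22,5) = 26334.
Selections with exactly 4 defenders: choose 4 of the 10 defenders and 1 of the 12 forwards, C(10,4)·C(12,1) = 210·12 = 2520.
Probability = 2520/26334 = 20/209.

20/209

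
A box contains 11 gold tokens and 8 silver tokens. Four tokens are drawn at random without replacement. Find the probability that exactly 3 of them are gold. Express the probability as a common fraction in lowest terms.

Total number of selections: C(19,4) = 3876.
Selections with exactly 3 gold: choose 3 of the 11 gold and 1 of the 8 silver, C(11,3)·C(8,1) = 165·8 = 1320.
Probability = 1320/3876 = 110/323.

110/323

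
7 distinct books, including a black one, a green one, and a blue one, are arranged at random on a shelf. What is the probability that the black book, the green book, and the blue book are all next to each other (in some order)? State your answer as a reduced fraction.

There are 7! = 5040 arrangements.
Treat the three as one block: 5! placements × 3! orders within the block = 120·6 = 720.
Probability = 720/5040 = 1/7.

1/7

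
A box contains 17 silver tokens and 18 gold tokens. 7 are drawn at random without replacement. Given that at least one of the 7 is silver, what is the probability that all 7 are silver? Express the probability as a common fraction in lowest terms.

Work in counts. Selections with at least one silver: C(35,7) − C(18,7) = 6724520 − 31824 = 6692696.
Of those, selections where all 7 are silver: C(17,7) = 19448.
Conditional probability = 19448/6692696 = 143/49211.

143/49211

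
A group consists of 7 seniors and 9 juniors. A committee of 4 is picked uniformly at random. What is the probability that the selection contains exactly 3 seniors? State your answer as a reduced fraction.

The sample space is all 4-subsets of the 16: C(16,4) = 1820.
Selections with exactly 3 seniors: choose 3 of the 7 seniors and 1 of the 9 juniors, C(7,3)·C(9,1) = 35·9 = 315.
Probability = 315/1820 = 9/52.

9/52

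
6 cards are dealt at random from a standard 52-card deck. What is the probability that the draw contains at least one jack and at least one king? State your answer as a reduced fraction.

718637/5089630

There are C(52,6) = 20358520 possible draws.
By inclusion-exclusion on the complements, draws missing all jacks or all kings: C(48,6) + C(48,6) − C(44,6) = 12271512 + 12271512 − 7059052 = 17483972.
So draws with at least one of each: 20358520 − 17483972 = 2874548, probability 2874548/20358520 = 718637/5089630.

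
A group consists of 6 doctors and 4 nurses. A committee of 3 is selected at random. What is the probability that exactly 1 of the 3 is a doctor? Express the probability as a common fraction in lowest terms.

The sample space is all 3-subsets of the 10: C(10,3) = 120.
Selections with exactly 1 doctor: choose 1 of the 6 doctors and 2 of the 4 nurses, C(6,1)·C(4,2) = 6·6 = 36.
Probability = 36/120 = 3/10.

3/10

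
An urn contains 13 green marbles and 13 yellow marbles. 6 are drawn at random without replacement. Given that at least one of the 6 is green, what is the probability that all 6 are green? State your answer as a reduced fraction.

6/799

Work in counts. Selections with at least one green: C(26,6) − C(13,6) = 230230 − 1716 = 228514.
Of those, selections where all 6 are green: C(13,6) = 1716.
Conditional probability = 1716/228514 = 6/799.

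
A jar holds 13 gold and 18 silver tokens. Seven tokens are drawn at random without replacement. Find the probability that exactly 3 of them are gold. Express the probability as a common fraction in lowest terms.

1496/4495

There are C(31,7) = 2629575 ways to choose 7 from 31.
Selections with exactly 3 gold: choose 3 of the 13 gold and 4 of the 18 silver, C(13,3)·C(18,4) = 286·3060 = 875160.
Probability = 875160/2629575 = 1496/4495.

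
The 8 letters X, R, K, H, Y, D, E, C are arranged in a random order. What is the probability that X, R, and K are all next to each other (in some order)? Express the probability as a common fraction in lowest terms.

3/28

There are 8! = 40320 arrangements.
Treat the three as one block: 6! placements × 3! orders within the block = 720·6 = 4320.
Probability = 4320/40320 = 3/28.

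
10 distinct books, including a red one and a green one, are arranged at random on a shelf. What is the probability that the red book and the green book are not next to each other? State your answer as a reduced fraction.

There are 10! = 3628800 arrangements.
Arrangements with the red book and the green book adjacent: 2·9! = 725760.
So not adjacent: 3628800 − 725760 = 2903040, probability 2903040/3628800 = 4/5.

4/5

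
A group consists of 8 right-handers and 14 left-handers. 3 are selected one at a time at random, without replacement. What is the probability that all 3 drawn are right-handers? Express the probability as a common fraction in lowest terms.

Multiply the conditional probabilities at each draw: 8/22 · 7/21 · 6/20 = 336/9240 = 2/55.

2/55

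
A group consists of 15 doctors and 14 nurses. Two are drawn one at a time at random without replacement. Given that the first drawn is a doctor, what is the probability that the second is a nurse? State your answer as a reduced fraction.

After removing one doctor, 28 remain: 14 doctors and 14 nurses.
So the probability the next is a nurse is 14/28 = 1/2.

1/2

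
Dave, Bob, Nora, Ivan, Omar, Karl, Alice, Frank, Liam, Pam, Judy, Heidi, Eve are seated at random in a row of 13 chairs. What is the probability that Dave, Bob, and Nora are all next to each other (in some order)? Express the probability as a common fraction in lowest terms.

1/26

There are 13! = 6227020800 arrangements.
Treat the three as one block: 11! placements × 3! orders within the block = 39916800·6 = 239500800.
Probability = 239500800/6227020800 = 1/26.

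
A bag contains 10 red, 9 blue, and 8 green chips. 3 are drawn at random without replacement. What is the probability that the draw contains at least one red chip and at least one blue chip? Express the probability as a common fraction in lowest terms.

There are C(27,3) = 2925 possible draws.
By inclusion-exclusion on the complements, draws missing all red or all blue: C(17,3) + C(18,3) − C(8,3) = 680 + 816 − 56 = 1440.
So draws with at least one of each: 2925 − 1440 = 1485, probability 1485/2925 = 33/65.

33/65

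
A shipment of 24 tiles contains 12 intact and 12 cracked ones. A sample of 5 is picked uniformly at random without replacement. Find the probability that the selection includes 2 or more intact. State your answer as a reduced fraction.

271/322

Total selections: C(24,5) = 42504.
Count the complement (fewer than 2 intact): C(12,0)·C(12,5) + C(12,1)·C(12,4) = 792 + 5940 = 6732.
Probability = 1 − 6732/42504 = 35772/42504 = 271/322.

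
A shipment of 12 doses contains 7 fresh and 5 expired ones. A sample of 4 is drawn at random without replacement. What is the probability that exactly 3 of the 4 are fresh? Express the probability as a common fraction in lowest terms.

35/99

There are C(12,4) = 495 ways to choose 4 from 12.
Selections with exactly 3 fresh: choose 3 of the 7 fresh and 1 of the 5 expired, C(7,3)·C(5,1) = 35·5 = 175.
Probability = 175/495 = 35/99.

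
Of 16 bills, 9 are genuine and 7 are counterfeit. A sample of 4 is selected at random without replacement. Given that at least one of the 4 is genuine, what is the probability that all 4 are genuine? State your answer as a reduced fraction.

6/85

Work in counts. Selections with at least one genuine: C(16,4) − C(7,4) = 1820 − 35 = 1785.
Of those, selections where all 4 are genuine: C(9,4) = 126.
Conditional probability = 126/1785 = 6/85.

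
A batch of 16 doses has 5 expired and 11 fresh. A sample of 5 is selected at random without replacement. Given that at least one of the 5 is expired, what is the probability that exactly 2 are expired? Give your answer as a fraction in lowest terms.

275/651

Work in counts. Selections with at least one expired: C(16,5) − C(11,5) = 4368 − 462 = 3906.
Of those, selections where exactly 2 are expired: C(5,2)·C(11,3) = 10·165 = 1650.
Conditional probability = 1650/3906 = 275/651.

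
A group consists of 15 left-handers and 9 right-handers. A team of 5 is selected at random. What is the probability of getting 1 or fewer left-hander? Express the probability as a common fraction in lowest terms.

There are C(24,5) = 42504 ways to choose the 5.
Favorable selections (1 or fewer left-hander): C(15,0)·C(9,5) + C(15,1)·C(9,4) = 126 + 1890 = 2016.
Probability = 2016/42504 = 12/253.

12/253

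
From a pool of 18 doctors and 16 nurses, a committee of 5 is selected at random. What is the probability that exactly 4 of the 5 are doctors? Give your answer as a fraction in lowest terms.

There are C(34,5) = 278256 ways to choose 5 from 34.
Selections with exactly 4 doctors: choose 4 of the 18 doctors and 1 of the 16 nurses, C(18,4)·C(16,1) = 3060·16 = 48960.
Probability = 48960/278256 = 60/341.

60/341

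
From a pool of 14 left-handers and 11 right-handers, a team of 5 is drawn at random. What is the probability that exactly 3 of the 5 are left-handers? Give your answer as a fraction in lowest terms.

Total number of selections: C(25,5) = 53130.
Selections with exactly 3 left-handers: choose 3 of the 14 left-handers and 2 of the 11 right-handers, C(14,3)·C(11,2) = 364·55 = 20020.
Probability = 20020/53130 = 26/69.

26/69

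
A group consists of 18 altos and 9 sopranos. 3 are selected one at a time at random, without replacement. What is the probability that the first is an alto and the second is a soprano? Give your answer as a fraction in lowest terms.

3/13

Multiply the conditional probabilities at each draw: 18/27 · 9/26 = 162/702 = 3/13.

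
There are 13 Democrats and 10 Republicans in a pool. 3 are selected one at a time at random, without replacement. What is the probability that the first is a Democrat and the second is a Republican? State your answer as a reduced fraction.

Multiply the conditional probabilities at each draw: 13/23 · 10/22 = 130/506 = 65/253.

65/253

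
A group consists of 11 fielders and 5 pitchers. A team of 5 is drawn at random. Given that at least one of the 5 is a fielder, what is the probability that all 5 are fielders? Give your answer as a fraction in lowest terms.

Work in counts. Selections with at least one fielder: C(16,5) − C(5,5) = 4368 − 1 = 4367.
Of those, selections where all 5 are fielders: C(11,5) = 462.
Conditional probability = 462/4367 = 42/397.

42/397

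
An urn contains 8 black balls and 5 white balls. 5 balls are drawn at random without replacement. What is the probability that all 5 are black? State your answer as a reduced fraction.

56/1287

There are C(13,5) = 1287 possible selections.
Selections with all black: C(8,5) = 56.
Probability = 56/1287.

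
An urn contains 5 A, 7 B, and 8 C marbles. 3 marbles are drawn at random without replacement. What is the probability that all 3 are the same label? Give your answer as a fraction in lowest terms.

101/1140

There are C(20,3) = 1140 ways to draw 3 marbles.
All same label: C(5,3) + C(7,3) + C(8,3) = 10 + 35 + 56 = 101.
Probability = 101/1140.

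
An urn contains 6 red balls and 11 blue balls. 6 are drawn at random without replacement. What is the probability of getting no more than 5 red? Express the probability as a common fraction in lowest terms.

12375/12376

There are C(17,6) = 12376 ways to choose the 6.
The complement is exactly 6 red: C(6,6)·C(11,0) = 1.
Probability = 1 − 1/12376 = 12375/12376.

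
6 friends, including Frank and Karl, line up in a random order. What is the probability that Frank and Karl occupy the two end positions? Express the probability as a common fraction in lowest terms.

There are 6! = 720 arrangements.
Place Frank and Karl at the ends in 2 ways, arrange the remaining 4 in 4! = 24 ways: 2·24 = 48.
Probability = 48/720 = 1/15.

1/15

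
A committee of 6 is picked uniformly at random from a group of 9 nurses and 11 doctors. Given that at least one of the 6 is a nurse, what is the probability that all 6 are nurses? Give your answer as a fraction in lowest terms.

Work in counts. Selections with at least one nurse: C(20,6) − C(11,6) = 38760 − 462 = 38298.
Of those, selections where all 6 are nurses: C(9,6) = 84.
Conditional probability = 84/38298 = 14/6383.

14/6383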